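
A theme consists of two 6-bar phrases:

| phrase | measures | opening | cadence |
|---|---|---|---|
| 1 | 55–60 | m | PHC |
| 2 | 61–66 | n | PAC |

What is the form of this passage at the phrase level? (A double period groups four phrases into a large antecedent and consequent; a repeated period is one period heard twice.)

Phrase 1 ends with a Phrygian half cadence (weaker) and phrase 2 with a perfect authentic cadence (stronger): antecedent + consequent = a period.
The two phrases open with different material (m / n), so the period is contrasting.

contrasting period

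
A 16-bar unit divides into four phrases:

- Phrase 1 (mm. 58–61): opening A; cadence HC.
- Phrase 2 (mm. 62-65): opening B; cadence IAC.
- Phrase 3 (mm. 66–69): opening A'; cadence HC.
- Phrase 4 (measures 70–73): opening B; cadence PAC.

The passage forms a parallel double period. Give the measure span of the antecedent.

measures 58–65

In a double period the first pair of phrases (ending imperfect authentic cadence) is the large antecedent and the second pair (ending perfect authentic cadence) is the large consequent; the antecedent is measures 58–65.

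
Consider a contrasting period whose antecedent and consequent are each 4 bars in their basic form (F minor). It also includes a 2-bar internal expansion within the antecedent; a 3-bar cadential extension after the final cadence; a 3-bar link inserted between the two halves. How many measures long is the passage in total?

Basic contrasting period: 4 + 4 = 8 bars.
8 (basic form) + 2 (internal expansion) + 3 (cadential extension) + 3 (link) = 16.

16 measures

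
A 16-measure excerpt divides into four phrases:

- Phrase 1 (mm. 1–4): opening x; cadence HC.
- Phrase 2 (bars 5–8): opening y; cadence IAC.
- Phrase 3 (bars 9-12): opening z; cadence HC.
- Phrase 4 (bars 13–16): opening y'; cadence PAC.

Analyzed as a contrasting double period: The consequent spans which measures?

In a double period the four phrases pair into a large antecedent (phrases 1–2, ending imperfect authentic cadence) and a large consequent (phrases 3–4, ending perfect authentic cadence). The consequent spans measures 9-16.

measures 9–16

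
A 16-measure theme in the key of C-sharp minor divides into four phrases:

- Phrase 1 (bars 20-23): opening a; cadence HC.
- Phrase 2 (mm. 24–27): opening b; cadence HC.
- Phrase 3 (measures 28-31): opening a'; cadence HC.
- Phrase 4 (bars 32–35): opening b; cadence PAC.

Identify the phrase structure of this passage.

Four phrases in two halves: the first half (mm. 20–27) ends with a half cadence, the second (mm. 28-35) with a perfect authentic cadence — a large antecedent–consequent pair, i.e. a double period.
Phrase 3 begins with the same material as phrase 1, making it parallel.

parallel double period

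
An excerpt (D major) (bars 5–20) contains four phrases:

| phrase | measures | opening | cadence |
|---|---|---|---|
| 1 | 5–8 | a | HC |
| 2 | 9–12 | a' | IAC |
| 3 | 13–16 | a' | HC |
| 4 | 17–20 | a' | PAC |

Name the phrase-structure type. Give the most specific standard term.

Four phrases in two halves: the first half (bars 5–12) ends with an imperfect authentic cadence, the second (mm. 13-20) with a perfect authentic cadence — a large antecedent–consequent pair, i.e. a double period.
Phrase 3 begins with the same material as phrase 1, making it parallel.

parallel double period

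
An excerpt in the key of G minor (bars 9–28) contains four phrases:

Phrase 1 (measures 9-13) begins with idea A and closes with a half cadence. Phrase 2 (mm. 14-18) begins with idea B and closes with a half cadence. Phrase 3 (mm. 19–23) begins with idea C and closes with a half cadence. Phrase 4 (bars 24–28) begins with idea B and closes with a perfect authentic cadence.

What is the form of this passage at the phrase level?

contrasting double period

Four phrases in two halves: the first half (mm. 9–18) ends with a half cadence, the second (bars 19–28) with a perfect authentic cadence — a large antecedent–consequent pair, i.e. a double period.
Phrase 3 begins with different material from phrase 1, making it contrasting.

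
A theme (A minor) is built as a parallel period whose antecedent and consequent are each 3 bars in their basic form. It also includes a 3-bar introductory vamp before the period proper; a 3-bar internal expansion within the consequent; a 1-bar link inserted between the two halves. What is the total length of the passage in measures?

13 measures

Basic parallel period: 3 + 3 = 6 bars.
6 (basic form) + 3 (introduction) + 3 (internal expansion) + 1 (link) = 13.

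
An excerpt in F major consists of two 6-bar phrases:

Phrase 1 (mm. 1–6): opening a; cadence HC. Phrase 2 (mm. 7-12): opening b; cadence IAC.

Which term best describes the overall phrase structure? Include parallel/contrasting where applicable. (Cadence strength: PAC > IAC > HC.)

Phrase 1 ends with a half cadence (weaker) and phrase 2 with an imperfect authentic cadence (stronger): antecedent + consequent = a period.
The two phrases open with different material (a / b), so the period is contrasting.

contrasting period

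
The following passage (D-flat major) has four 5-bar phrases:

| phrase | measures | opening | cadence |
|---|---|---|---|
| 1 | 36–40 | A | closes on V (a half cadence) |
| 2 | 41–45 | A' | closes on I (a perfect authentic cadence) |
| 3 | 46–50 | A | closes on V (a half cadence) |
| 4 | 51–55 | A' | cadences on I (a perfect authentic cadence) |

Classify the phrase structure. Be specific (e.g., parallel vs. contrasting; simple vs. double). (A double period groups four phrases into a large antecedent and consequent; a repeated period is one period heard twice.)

The cadence pattern HC–PAC–HC–PAC is weak–strong twice, and phrases 3–4 restate phrases 1–2: a period heard twice, not a double period (which would end weakly at phrase 2).

repeated period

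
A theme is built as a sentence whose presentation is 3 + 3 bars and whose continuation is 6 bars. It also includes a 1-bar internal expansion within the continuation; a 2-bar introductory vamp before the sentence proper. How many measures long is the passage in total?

15 measures

Basic sentence: 3 + 3 + 6 = 12 bars.
12 (basic form) + 1 (internal expansion) + 2 (introduction) = 15.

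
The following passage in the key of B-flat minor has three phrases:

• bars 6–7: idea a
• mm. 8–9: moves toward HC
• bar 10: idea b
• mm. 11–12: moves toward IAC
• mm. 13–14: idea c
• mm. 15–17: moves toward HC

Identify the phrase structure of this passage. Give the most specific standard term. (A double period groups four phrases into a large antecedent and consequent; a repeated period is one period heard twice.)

phrase group

The final phrase closes with a half cadence, which is not stronger than the preceding imperfect authentic cadence; the 3 phrases lack an overall antecedent–consequent design and so form a phrase group.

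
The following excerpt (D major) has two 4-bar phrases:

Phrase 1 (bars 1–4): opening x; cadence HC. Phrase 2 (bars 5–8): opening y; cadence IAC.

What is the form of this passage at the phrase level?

Phrase 1 ends with a half cadence (weaker) and phrase 2 with an imperfect authentic cadence (stronger): antecedent + consequent = a period.
The two phrases open with different material (x / y), so the period is contrasting.

contrasting period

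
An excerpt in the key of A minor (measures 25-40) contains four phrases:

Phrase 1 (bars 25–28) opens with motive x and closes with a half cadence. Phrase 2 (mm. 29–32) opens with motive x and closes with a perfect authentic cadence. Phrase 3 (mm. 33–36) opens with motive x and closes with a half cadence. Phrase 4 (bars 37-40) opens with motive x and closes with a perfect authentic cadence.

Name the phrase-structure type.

repeated period

The cadence pattern HC–PAC–HC–PAC is weak–strong twice, and phrases 3–4 restate phrases 1–2: a period heard twice, not a double period (which would end weakly at phrase 2).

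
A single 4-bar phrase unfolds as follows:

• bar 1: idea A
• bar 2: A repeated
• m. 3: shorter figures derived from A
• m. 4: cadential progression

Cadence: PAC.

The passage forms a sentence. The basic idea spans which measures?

measures 1–1

The presentation of a sentence is the basic idea (measure 1) plus its repetition (m. 2); the basic idea is therefore m. 1.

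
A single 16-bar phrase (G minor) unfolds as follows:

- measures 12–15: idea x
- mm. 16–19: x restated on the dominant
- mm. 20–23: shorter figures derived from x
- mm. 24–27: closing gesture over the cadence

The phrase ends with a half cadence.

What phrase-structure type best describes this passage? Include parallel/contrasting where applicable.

Basic idea (mm. 12–15) + its repetition (mm. 16–19) form the presentation; fragmentation and cadence (bars 20-27) form the continuation — the 16-bar whole is a sentence.

sentence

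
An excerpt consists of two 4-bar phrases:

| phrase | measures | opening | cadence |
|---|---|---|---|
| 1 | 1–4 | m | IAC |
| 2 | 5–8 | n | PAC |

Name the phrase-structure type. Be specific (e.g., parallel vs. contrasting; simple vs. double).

contrasting period

Phrase 1 ends with an imperfect authentic cadence (weaker) and phrase 2 with a perfect authentic cadence (stronger): antecedent + consequent = a period.
The two phrases open with different material (m / n), so the period is contrasting.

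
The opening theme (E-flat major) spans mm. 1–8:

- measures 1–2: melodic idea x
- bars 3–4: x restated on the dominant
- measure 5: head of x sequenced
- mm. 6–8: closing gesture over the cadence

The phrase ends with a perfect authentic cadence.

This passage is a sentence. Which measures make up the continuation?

measures 5–8

After the presentation (bars 1–4), the continuation covers the fragmentation through the cadence: mm. 5–8.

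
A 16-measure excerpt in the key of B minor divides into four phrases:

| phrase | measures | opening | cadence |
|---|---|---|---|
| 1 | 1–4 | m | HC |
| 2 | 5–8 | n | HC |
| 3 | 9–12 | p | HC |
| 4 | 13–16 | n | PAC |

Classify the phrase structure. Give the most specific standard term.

contrasting double period

Four phrases in two halves: the first half (bars 1-8) ends with a half cadence, the second (mm. 9–16) with a perfect authentic cadence — a large antecedent–consequent pair, i.e. a double period.
Phrase 3 begins with different material from phrase 1, making it contrasting.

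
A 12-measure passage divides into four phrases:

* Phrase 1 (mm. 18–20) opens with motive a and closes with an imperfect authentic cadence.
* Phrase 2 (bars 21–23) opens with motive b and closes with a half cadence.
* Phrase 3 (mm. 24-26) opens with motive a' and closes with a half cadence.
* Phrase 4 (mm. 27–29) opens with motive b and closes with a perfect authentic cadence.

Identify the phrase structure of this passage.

Four phrases in two halves: the first half (mm. 18–23) ends with a half cadence, the second (mm. 24-29) with a perfect authentic cadence — a large antecedent–consequent pair, i.e. a double period.
Phrase 3 begins with the same material as phrase 1, making it parallel.

parallel double period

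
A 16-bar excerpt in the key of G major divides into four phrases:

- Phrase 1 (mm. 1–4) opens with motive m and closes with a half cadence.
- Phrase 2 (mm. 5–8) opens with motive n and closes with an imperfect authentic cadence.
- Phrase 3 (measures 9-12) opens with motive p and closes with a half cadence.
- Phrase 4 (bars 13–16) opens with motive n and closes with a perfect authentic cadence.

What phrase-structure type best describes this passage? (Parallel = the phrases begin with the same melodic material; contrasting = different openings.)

Four phrases in two halves: the first half (measures 1-8) ends with an imperfect authentic cadence, the second (mm. 9-16) with a perfect authentic cadence — a large antecedent–consequent pair, i.e. a double period.
Phrase 3 begins with different material from phrase 1, making it contrasting.

contrasting double period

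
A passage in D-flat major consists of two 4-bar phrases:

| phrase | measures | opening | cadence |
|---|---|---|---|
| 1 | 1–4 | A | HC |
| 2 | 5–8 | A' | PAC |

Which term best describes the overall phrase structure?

parallel period

Phrase 1 ends with a half cadence (weaker) and phrase 2 with a perfect authentic cadence (stronger): antecedent + consequent = a period.
The two phrases open with the same material (A / A'), so the period is parallel.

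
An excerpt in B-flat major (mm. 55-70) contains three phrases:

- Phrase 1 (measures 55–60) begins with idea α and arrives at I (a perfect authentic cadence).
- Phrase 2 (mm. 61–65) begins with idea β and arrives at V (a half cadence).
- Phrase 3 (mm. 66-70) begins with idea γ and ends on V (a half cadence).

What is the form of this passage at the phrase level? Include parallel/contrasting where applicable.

phrase group

The final phrase closes with a half cadence, which is not stronger than the preceding half cadence; the 3 phrases lack an overall antecedent–consequent design and so form a phrase group.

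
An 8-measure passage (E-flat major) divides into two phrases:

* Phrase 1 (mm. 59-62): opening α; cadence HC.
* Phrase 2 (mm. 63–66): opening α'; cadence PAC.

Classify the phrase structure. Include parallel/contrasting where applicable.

parallel period

Phrase 1 ends with a half cadence (weaker) and phrase 2 with a perfect authentic cadence (stronger): antecedent + consequent = a period.
The two phrases open with the same material (α / α'), so the period is parallel.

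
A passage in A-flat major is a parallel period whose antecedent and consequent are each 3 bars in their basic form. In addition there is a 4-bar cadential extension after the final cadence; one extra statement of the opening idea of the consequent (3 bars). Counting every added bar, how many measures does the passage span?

13 measures

Basic parallel period: 3 + 3 = 6 bars.
6 (basic form) + 4 (cadential extension) + 3 (extra statement) = 13.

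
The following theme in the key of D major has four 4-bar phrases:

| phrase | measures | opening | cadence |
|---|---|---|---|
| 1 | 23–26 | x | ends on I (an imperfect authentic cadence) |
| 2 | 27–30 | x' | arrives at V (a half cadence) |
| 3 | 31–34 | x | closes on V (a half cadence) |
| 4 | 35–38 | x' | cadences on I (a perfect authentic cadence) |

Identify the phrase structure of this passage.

parallel double period

Four phrases in two halves: the first half (measures 23–30) ends with a half cadence, the second (measures 31–38) with a perfect authentic cadence — a large antecedent–consequent pair, i.e. a double period.
Phrase 3 begins with the same material as phrase 1, making it parallel.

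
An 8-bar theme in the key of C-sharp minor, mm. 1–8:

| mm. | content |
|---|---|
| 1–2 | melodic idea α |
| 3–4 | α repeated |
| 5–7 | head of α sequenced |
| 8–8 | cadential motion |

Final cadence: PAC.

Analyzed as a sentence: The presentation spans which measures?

The presentation of a sentence is the basic idea (bars 1-2) plus its repetition (mm. 3-4); the presentation is therefore measures 1–4.

measures 1–4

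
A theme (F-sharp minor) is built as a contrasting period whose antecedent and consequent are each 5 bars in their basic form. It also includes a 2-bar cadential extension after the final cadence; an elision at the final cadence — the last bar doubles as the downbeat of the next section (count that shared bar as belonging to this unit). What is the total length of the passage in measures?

Basic contrasting period: 5 + 5 = 10 bars.
10 (basic form) + 2 (cadential extension) = 12.
The elision shares a bar with the next section but does not change this unit's count.

12 measures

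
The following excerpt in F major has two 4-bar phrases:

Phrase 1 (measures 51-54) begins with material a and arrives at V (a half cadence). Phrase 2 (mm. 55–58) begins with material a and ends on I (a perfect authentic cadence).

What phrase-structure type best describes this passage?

Phrase 1 ends with a half cadence (weaker) and phrase 2 with a perfect authentic cadence (stronger): antecedent + consequent = a period.
The two phrases open with the same material (a / a), so the period is parallel.

parallel period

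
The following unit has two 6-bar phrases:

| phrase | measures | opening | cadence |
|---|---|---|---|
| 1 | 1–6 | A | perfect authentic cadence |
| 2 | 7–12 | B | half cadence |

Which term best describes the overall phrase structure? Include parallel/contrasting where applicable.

phrase group

The second phrase closes with a half cadence, which is not stronger than the first phrase's perfect authentic cadence; without a weak→strong cadential pair there is no antecedent–consequent relationship, so this is a phrase group rather than a period.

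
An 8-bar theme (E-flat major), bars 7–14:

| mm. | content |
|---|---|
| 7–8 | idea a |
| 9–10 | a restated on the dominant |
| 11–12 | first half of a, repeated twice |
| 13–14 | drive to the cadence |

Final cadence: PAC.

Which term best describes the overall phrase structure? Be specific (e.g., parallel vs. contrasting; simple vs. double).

sentence

Basic idea (measures 7–8) + its repetition (mm. 9-10) form the presentation; fragmentation and cadence (mm. 11-14) form the continuation — the 8-bar whole is a sentence.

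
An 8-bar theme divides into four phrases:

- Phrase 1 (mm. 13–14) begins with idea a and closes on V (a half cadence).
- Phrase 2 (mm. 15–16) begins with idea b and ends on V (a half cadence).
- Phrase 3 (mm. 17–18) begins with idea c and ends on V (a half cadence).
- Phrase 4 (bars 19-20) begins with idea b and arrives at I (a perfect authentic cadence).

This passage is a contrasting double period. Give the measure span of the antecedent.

In a double period the four phrases pair into a large antecedent (phrases 1–2, ending half cadence) and a large consequent (phrases 3–4, ending perfect authentic cadence). The antecedent spans bars 13-16.

measures 13–16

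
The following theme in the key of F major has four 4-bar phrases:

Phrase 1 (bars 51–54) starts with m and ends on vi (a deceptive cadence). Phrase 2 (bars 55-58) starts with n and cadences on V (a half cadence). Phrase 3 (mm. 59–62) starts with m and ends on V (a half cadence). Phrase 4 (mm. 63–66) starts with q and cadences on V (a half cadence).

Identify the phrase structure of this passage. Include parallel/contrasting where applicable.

Phrase 4 ends with a half cadence, no stronger than phrase 2's half cadence, so the four phrases do not form a double period; nor do phrases 3–4 duplicate 1–2, so it is not a repeated period. With no phrase reaching a conclusive cadence, the passage is a phrase group.

phrase group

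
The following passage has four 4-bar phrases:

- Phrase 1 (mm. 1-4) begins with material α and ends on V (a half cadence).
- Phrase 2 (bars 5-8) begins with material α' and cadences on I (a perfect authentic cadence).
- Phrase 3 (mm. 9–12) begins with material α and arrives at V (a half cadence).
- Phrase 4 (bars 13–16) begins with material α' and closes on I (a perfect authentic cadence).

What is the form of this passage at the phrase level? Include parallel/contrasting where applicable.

repeated period

The cadence pattern HC–PAC–HC–PAC is weak–strong twice, and phrases 3–4 restate phrases 1–2: a period heard twice, not a double period (which would end weakly at phrase 2).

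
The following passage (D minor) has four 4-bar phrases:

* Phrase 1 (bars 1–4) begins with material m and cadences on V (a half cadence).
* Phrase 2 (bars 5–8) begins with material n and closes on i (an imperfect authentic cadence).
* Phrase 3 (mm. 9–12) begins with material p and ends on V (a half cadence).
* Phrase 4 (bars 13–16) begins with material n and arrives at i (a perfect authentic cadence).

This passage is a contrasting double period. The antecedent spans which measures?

In a double period the four phrases pair into a large antecedent (phrases 1–2, ending imperfect authentic cadence) and a large consequent (phrases 3–4, ending perfect authentic cadence). The antecedent spans bars 1–8.

measures 1–8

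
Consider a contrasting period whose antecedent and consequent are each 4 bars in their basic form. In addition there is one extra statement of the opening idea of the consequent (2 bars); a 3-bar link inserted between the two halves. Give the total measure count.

Basic contrasting period: 4 + 4 = 8 bars.
8 (basic form) + 2 (extra statement) + 3 (link) = 13.

13 measures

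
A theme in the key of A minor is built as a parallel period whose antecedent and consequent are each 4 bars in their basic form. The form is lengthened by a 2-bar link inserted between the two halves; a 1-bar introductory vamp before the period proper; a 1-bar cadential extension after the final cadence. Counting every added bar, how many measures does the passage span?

12 measures

Basic parallel period: 4 + 4 = 8 bars.
8 (basic form) + 2 (link) + 1 (introduction) + 1 (cadential extension) = 12.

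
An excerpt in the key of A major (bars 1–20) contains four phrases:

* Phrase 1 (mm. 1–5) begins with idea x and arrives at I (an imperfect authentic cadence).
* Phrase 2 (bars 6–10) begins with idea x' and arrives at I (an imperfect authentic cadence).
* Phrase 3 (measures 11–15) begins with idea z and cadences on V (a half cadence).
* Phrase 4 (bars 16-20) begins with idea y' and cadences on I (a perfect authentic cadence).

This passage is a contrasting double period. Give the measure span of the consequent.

measures 11–20

In a double period the four phrases pair into a large antecedent (phrases 1–2, ending imperfect authentic cadence) and a large consequent (phrases 3–4, ending perfect authentic cadence). The consequent spans measures 11–20.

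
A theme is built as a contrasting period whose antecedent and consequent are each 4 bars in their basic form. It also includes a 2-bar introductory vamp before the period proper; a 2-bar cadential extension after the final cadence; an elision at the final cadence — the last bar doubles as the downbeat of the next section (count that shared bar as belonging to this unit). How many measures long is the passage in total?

12 measures

Basic contrasting period: 4 + 4 = 8 bars.
8 (basic form) + 2 (introduction) + 2 (cadential extension) = 12.
The elision shares a bar with the next section but does not change this unit's count.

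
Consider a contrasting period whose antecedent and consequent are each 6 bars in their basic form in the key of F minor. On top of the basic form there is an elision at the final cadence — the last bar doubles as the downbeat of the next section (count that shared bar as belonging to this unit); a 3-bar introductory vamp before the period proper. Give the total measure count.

15 measures

Basic contrasting period: 6 + 6 = 12 bars.
12 (basic form) + 3 (introduction) = 15.
The elision shares a bar with the next section but does not change this unit's count.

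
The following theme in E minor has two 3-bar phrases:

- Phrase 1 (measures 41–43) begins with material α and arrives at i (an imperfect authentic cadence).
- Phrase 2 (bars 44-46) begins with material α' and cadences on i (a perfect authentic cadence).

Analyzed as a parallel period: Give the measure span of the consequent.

measures 44–46

The antecedent is the phrase ending with the weaker cadence (imperfect authentic cadence, phrase 1) and the consequent the one ending more conclusively (perfect authentic cadence, phrase 2); the consequent is measures 44-46.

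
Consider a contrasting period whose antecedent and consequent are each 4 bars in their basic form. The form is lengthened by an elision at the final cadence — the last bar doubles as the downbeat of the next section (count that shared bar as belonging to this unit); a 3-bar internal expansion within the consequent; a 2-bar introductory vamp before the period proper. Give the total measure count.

Basic contrasting period: 4 + 4 = 8 bars.
8 (basic form) + 3 (internal expansion) + 2 (introduction) = 13.
The elision shares a bar with the next section but does not change this unit's count.

13 measures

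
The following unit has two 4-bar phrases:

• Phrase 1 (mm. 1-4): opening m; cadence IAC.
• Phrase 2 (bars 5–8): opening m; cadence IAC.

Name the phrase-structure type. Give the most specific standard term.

Both phrases have the same opening (m) and the same cadence (imperfect authentic cadence): the second is a restatement, not a consequent, so this is a repeated phrase rather than a period.

repeated phrase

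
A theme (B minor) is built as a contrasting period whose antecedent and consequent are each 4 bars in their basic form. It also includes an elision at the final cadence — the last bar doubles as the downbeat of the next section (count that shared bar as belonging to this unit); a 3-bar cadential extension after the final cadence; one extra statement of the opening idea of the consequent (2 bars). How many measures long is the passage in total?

13 measures

Basic contrasting period: 4 + 4 = 8 bars.
8 (basic form) + 3 (cadential extension) + 2 (extra statement) = 13.
The elision shares a bar with the next section but does not change this unit's count.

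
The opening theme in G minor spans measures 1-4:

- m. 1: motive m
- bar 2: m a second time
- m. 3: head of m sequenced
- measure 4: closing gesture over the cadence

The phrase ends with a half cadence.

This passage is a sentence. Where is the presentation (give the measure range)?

measures 1–2

The presentation of a sentence is the basic idea (m. 1) plus its repetition (m. 2); the presentation is therefore mm. 1-2.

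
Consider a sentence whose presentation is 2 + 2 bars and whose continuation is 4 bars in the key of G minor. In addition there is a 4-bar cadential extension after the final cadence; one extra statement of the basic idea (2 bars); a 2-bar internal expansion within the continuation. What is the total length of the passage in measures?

16 measures

Basic sentence: 2 + 2 + 4 = 8 bars.
8 (basic form) + 4 (cadential extension) + 2 (extra statement) + 2 (internal expansion) = 16.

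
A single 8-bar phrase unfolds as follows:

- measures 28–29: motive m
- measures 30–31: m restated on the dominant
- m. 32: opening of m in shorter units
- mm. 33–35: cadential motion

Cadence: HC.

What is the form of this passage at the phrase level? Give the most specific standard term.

Basic idea (mm. 28-29) + its repetition (mm. 30–31) form the presentation; fragmentation and cadence (bars 32-35) form the continuation — the 8-bar whole is a sentence.

sentence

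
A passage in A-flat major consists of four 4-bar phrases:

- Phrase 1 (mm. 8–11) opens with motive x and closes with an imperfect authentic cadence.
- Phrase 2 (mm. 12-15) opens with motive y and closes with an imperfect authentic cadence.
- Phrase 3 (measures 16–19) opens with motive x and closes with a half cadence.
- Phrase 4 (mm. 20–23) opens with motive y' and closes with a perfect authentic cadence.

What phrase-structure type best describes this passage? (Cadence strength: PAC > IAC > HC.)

Four phrases in two halves: the first half (bars 8–15) ends with an imperfect authentic cadence, the second (measures 16–23) with a perfect authentic cadence — a large antecedent–consequent pair, i.e. a double period.
Phrase 3 begins with the same material as phrase 1, making it parallel.

parallel double period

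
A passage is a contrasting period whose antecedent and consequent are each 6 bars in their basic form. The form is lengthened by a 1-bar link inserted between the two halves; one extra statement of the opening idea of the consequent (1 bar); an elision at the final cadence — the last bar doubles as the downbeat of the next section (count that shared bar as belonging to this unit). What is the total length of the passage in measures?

Basic contrasting period: 6 + 6 = 12 bars.
12 (basic form) + 1 (link) + 1 (extra statement) = 14.
The elision shares a bar with the next section but does not change this unit's count.

14 measures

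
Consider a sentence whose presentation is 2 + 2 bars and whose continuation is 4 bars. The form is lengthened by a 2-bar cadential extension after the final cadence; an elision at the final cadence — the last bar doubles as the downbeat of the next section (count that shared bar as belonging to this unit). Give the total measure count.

Basic sentence: 2 + 2 + 4 = 8 bars.
8 (basic form) + 2 (cadential extension) = 10.
The elision shares a bar with the next section but does not change this unit's count.

10 measures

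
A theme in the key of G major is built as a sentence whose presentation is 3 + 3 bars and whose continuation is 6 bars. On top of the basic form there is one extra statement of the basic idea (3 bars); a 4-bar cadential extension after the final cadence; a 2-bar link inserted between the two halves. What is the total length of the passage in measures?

Basic sentence: 3 + 3 + 6 = 12 bars.
12 (basic form) + 3 (extra statement) + 4 (cadential extension) + 2 (link) = 21.

21 measures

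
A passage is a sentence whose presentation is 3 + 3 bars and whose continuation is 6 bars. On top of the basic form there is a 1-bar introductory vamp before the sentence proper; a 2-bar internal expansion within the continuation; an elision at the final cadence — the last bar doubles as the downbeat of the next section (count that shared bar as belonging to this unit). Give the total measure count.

Basic sentence: 3 + 3 + 6 = 12 bars.
12 (basic form) + 1 (introduction) + 2 (internal expansion) = 15.
The elision shares a bar with the next section but does not change this unit's count.

15 measures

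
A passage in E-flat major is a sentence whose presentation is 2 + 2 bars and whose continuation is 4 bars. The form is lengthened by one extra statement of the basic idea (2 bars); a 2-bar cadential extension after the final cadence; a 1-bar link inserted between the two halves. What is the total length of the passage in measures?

13 measures

Basic sentence: 2 + 2 + 4 = 8 bars.
8 (basic form) + 2 (extra statement) + 2 (cadential extension) + 1 (link) = 13.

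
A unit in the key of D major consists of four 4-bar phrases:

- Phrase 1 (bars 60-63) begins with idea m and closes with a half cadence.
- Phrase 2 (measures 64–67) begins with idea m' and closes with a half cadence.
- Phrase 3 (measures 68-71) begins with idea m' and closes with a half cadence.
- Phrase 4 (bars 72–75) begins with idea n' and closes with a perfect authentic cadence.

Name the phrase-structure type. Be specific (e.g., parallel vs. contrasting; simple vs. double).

parallel double period

Four phrases in two halves: the first half (bars 60–67) ends with a half cadence, the second (mm. 68-75) with a perfect authentic cadence — a large antecedent–consequent pair, i.e. a double period.
Phrase 3 begins with the same material as phrase 1, making it parallel.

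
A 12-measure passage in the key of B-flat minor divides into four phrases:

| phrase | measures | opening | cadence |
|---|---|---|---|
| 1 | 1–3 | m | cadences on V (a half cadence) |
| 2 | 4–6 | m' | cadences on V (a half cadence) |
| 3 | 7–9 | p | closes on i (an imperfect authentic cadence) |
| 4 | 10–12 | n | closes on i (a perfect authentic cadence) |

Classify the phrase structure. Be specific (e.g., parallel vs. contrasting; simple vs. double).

contrasting double period

Four phrases in two halves: the first half (mm. 1–6) ends with a half cadence, the second (bars 7–12) with a perfect authentic cadence — a large antecedent–consequent pair, i.e. a double period.
Phrase 3 begins with different material from phrase 1, making it contrasting.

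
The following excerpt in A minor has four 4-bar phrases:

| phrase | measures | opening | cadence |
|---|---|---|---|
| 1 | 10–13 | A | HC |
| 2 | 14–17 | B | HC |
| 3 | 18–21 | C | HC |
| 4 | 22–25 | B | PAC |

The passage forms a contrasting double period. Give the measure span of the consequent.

measures 18–25

In a double period the first pair of phrases (ending half cadence) is the large antecedent and the second pair (ending perfect authentic cadence) is the large consequent; the consequent is measures 18–25.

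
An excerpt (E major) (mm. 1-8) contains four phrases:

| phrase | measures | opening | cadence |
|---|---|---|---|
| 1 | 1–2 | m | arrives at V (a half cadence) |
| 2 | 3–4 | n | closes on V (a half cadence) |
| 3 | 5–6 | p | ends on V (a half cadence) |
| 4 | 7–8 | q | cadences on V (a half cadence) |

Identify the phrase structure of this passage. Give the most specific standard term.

phrase group

Phrase 4 ends with a half cadence, no stronger than phrase 2's half cadence, so the four phrases do not form a double period; nor do phrases 3–4 duplicate 1–2, so it is not a repeated period. With no phrase reaching a conclusive cadence, the passage is a phrase group.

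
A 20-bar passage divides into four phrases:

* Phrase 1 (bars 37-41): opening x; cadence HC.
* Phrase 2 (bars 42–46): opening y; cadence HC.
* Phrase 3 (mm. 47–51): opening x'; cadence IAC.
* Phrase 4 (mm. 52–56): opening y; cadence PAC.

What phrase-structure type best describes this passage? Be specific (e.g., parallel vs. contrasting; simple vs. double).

Four phrases in two halves: the first half (mm. 37–46) ends with a half cadence, the second (mm. 47–56) with a perfect authentic cadence — a large antecedent–consequent pair, i.e. a double period.
Phrase 3 begins with the same material as phrase 1, making it parallel.

parallel double period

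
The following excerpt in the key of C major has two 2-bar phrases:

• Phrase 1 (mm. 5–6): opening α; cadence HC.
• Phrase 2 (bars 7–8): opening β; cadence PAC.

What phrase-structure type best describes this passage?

contrasting period

Phrase 1 ends with a half cadence (weaker) and phrase 2 with a perfect authentic cadence (stronger): antecedent + consequent = a period.
The two phrases open with different material (α / β), so the period is contrasting.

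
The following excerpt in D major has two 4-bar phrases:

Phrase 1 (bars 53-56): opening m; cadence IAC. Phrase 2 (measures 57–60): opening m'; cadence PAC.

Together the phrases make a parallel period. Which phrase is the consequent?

The phrase ending with the weaker cadence (imperfect authentic cadence) is the antecedent; the one ending more conclusively (perfect authentic cadence) is the consequent. The consequent is phrase 2.

phrase 2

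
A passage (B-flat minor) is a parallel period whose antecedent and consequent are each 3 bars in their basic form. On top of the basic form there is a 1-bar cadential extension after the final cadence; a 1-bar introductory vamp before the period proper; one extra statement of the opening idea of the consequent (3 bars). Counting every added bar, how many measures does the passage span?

Basic parallel period: 3 + 3 = 6 bars.
6 (basic form) + 1 (cadential extension) + 1 (introduction) + 3 (extra statement) = 11.

11 measures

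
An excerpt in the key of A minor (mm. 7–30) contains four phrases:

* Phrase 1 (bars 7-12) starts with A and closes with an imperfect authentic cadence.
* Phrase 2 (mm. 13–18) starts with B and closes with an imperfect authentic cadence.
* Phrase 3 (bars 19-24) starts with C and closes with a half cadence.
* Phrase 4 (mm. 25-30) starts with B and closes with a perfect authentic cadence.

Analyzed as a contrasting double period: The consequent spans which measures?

measures 19–30

In a double period the four phrases pair into a large antecedent (phrases 1–2, ending imperfect authentic cadence) and a large consequent (phrases 3–4, ending perfect authentic cadence). The consequent spans mm. 19-30.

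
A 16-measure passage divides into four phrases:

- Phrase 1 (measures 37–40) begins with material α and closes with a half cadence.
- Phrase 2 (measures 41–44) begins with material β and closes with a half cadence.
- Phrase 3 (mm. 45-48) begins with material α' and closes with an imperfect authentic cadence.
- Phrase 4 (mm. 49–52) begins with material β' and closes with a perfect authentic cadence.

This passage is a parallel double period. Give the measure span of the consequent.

measures 45–52

In a double period the four phrases pair into a large antecedent (phrases 1–2, ending half cadence) and a large consequent (phrases 3–4, ending perfect authentic cadence). The consequent spans mm. 45–52.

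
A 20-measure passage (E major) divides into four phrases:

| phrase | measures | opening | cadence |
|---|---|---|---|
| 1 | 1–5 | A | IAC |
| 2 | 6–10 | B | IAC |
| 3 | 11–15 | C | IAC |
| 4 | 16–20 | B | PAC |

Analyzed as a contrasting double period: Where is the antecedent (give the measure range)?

measures 1–10

In a double period the four phrases pair into a large antecedent (phrases 1–2, ending imperfect authentic cadence) and a large consequent (phrases 3–4, ending perfect authentic cadence). The antecedent spans measures 1–10.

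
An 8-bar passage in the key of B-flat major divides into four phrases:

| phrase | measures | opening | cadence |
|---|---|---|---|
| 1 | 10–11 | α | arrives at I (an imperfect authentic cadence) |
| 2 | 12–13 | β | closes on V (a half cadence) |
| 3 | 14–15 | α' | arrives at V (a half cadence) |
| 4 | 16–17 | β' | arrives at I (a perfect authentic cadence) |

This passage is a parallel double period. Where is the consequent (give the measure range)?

In a double period the four phrases pair into a large antecedent (phrases 1–2, ending half cadence) and a large consequent (phrases 3–4, ending perfect authentic cadence). The consequent spans measures 14-17.

measures 14–17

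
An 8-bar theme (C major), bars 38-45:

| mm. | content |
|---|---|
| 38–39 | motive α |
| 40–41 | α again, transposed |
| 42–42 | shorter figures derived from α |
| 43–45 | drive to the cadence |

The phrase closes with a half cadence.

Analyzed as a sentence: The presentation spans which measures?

The presentation of a sentence is the basic idea (mm. 38–39) plus its repetition (bars 40-41); the presentation is therefore bars 38-41.

measures 38–41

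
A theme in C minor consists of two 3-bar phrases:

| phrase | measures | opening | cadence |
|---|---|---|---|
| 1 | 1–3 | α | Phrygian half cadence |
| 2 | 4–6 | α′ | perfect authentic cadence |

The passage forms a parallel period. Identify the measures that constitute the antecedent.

The antecedent is the phrase ending with the weaker cadence (Phrygian half cadence, phrase 1) and the consequent the one ending more conclusively (perfect authentic cadence, phrase 2); the antecedent is mm. 1–3.

measures 1–3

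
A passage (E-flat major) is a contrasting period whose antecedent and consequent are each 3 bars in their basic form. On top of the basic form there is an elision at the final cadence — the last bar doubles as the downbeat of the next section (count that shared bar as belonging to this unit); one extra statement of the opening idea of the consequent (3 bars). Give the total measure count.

Basic contrasting period: 3 + 3 = 6 bars.
6 (basic form) + 3 (extra statement) = 9.
The elision shares a bar with the next section but does not change this unit's count.

9 measures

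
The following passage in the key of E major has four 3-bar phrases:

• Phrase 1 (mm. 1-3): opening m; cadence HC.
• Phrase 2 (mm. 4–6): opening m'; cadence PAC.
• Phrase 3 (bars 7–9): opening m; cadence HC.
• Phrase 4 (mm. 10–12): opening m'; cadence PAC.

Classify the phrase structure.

The cadence pattern HC–PAC–HC–PAC is weak–strong twice, and phrases 3–4 restate phrases 1–2: a period heard twice, not a double period (which would end weakly at phrase 2).

repeated period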